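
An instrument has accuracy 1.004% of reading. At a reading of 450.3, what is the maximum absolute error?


Absolute error = (accuracy% / 100) * reading.
Error = (1.004 / 100) * 450.3
Error = 0.01004 * 450.3
Error = 4.521

4.521


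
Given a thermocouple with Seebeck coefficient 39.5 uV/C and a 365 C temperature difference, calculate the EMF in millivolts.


The thermocouple output V = sensitivity * dT.
V = 39.5 uV/C * 365 C
V = 14417.5 uV
V = 14.418 mV

14.418 mV


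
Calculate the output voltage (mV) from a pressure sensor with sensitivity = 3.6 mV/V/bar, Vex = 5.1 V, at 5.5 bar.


Output = sensitivity * Vex * P.
Vout = 3.6 * 5.1 * 5.5
Vout = 18.36 * 5.5
Vout = 100.98 mV

100.98 mV


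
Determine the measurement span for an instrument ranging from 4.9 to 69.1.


Span = upper range - lower range.
Span = 69.1 - (4.9)
Span = 64.2

64.2


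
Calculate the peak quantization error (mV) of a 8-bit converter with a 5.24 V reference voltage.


The maximum quantization error is +/- LSB/2.
LSB = Vref / 2^n = 5.24 / 256 = 0.02046875 V
Max error = LSB / 2 = 0.02046875 / 2 = 0.01023438 V
Max error = 10.2344 mV

10.2344 mV


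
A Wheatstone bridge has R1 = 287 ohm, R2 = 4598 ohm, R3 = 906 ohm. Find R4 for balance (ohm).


At balance: R1*R4 = R2*R3, so R4 = R2*R3/R1.
R4 = 4598 * 906 / 287
R4 = 4165788 / 287
R4 = 14514.94 ohm

14514.94 ohm


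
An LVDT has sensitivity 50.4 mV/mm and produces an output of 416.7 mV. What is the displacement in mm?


Displacement = Vout / sensitivity.
d = 416.7 / 50.4
d = 8.268 mm

8.268 mm


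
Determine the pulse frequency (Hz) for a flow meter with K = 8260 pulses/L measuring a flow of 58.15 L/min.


Frequency = K * Q / 60 (converting L/min to L/s).
f = 8260 * 58.15 / 60
f = 480319.0 / 60
f = 8005.32 Hz

8005.32 Hz


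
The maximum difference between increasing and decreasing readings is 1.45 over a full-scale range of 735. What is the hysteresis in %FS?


Hysteresis = (max difference / full scale) * 100%.
H = (1.45 / 735) * 100
H = 0.197 %FS

0.197 %FS


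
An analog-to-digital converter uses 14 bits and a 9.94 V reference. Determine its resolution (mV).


The resolution (LSB) of an ADC is Vref / 2^n.
LSB = 9.94 / 2^14
LSB = 9.94 / 16384
LSB = 0.00060669 V = 0.60668945 mV

0.60668945 mV


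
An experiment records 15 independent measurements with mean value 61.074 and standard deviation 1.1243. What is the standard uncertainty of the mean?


The standard uncertainty for Type A evaluation is u = s / sqrt(n).
u = 1.1243 / sqrt(15)
u = 1.1243 / 3.873
u = 0.2903

0.2903


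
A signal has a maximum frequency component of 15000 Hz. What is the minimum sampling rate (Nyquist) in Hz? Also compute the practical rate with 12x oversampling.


By Nyquist theorem, fs_min = 2 * fmax.
fs_min = 2 * 15000 = 30000 Hz
Practical rate = 12 * fs_min = 12 * 30000 = 360000 Hz

fs_min = 30000 Hz, fs_practical = 360000 Hz


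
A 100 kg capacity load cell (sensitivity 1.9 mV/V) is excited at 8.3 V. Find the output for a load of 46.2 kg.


Vout = rated_output * Vex * (load / capacity).
Vout = 1.9 * 8.3 * (46.2 / 100)
Vout = 1.9 * 8.3 * 0.462
Vout = 7.286 mV

7.286 mV


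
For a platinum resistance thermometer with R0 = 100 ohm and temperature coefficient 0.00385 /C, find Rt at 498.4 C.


The RTD equation: Rt = R0 * (1 + alpha * T).
Rt = 100 * (1 + 0.00385 * 498.4)
Rt = 100 * (1 + 1.91884)
Rt = 100 * 2.91884
Rt = 291.884 ohm

291.884 ohm


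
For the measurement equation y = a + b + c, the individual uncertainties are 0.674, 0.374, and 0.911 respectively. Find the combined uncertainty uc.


For a sum of independent quantities, uc = sqrt(u1^2 + u2^2 + u3^2).
uc = sqrt(0.674^2 + 0.374^2 + 0.911^2)
uc = sqrt(0.454276 + 0.139876 + 0.829921)
uc = 1.1933

1.1933


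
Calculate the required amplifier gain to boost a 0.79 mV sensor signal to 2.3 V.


Gain = Vout / Vin (converting to same units).
G = 2.3 V / 0.79 mV
G = 2300.0 mV / 0.79 mV
G = 2911.39

2911.39


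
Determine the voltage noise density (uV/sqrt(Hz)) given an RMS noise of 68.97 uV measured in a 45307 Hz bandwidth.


Noise spectral density = Vrms / sqrt(BW).
NSD = 68.97 / sqrt(45307)
NSD = 68.97 / 212.8544
NSD = 0.324 uV/sqrt(Hz)

0.324 uV/sqrt(Hz)


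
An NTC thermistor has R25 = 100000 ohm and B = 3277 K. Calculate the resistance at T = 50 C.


NTC thermistor equation: Rt = R25 * exp(B * (1/T - 1/T25)).
T in Kelvin: 323.15 K, T25 = 298.15 K
1/T - 1/T25 = 1/323.15 - 1/298.15 = -0.00025948
B * (1/T - 1/T25) = 3277 * -0.00025948 = -0.8503
Rt = 100000 * exp(-0.8503) = 42728.2 ohm

42728.2 ohm


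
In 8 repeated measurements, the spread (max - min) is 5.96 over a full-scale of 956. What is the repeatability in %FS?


Repeatability = (spread / full scale) * 100%.
R = (5.96 / 956) * 100
R = 0.623 %FS

0.623 %FS


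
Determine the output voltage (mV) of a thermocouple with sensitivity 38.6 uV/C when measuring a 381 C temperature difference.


The thermocouple output V = sensitivity * dT.
V = 38.6 uV/C * 381 C
V = 14706.6 uV
V = 14.707 mV

14.707 mV


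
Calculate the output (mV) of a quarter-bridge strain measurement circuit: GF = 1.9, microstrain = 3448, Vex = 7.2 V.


Quarter bridge output: Vout = (GF * epsilon * Vex) / 4.
Vout = (1.9 * 3448e-6 * 7.2) / 4
Vout = 0.04716864 / 4 V
Vout = 0.01179216 V = 11.7922 mV

11.7922 mV


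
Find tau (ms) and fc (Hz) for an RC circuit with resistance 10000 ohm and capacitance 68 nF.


Time constant: tau = R * C.
tau = 10000 * 6.80e-08 = 0.00068 s
tau = 0.68 ms
Cutoff frequency: fc = 1 / (2*pi*R*C).
fc = 1 / (2*pi*0.00068) = 234.05 Hz

tau = 0.68 ms, fc = 234.05 Hz


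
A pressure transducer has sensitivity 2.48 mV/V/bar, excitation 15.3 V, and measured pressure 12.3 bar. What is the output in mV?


Output = sensitivity * Vex * P.
Vout = 2.48 * 15.3 * 12.3
Vout = 37.944 * 12.3
Vout = 466.71 mV

466.71 mV


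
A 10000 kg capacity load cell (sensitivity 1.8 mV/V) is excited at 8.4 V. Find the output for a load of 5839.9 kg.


Vout = rated_output * Vex * (load / capacity).
Vout = 1.8 * 8.4 * (5839.9 / 10000)
Vout = 1.8 * 8.4 * 0.58399
Vout = 8.83 mV

8.83 mV


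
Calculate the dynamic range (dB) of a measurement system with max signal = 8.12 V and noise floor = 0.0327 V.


Dynamic range = 20 * log10(Vmax / Vnoise).
DR = 20 * log10(8.12 / 0.0327)
DR = 20 * log10(248.32)
DR = 47.9 dB

47.9 dB


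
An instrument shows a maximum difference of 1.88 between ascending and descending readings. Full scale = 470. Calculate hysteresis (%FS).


Hysteresis = (max difference / full scale) * 100%.
H = (1.88 / 470) * 100
H = 0.4 %FS

0.4 %FS


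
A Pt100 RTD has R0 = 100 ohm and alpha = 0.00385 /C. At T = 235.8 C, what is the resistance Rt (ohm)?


The RTD equation: Rt = R0 * (1 + alpha * T).
Rt = 100 * (1 + 0.00385 * 235.8)
Rt = 100 * (1 + 0.90783)
Rt = 100 * 1.90783
Rt = 190.783 ohm

190.783 ohm


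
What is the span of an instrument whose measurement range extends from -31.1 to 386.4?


Span = upper range - lower range.
Span = 386.4 - (-31.1)
Span = 417.5

417.5


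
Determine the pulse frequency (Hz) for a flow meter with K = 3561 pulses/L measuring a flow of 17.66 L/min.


Frequency = K * Q / 60 (converting L/min to L/s).
f = 3561 * 17.66 / 60
f = 62887.26 / 60
f = 1048.12 Hz

1048.12 Hz


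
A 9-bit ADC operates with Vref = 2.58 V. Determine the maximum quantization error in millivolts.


The maximum quantization error is +/- LSB/2.
LSB = Vref / 2^n = 2.58 / 512 = 0.00503906 V
Max error = LSB / 2 = 0.00503906 / 2 = 0.00251953 V
Max error = 2.5195 mV

2.5195 mV


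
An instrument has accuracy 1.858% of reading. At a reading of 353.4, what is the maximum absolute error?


Absolute error = (accuracy% / 100) * reading.
Error = (1.858 / 100) * 353.4
Error = 0.01858 * 353.4
Error = 6.5662

6.5662


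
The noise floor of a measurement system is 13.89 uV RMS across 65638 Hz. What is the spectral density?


Noise spectral density = Vrms / sqrt(BW).
NSD = 13.89 / sqrt(65638)
NSD = 13.89 / 256.1991
NSD = 0.0542 uV/sqrt(Hz)

0.0542 uV/sqrt(Hz)


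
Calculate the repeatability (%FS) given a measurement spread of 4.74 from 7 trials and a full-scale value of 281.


Repeatability = (spread / full scale) * 100%.
R = (4.74 / 281) * 100
R = 1.687 %FS

1.687 %FS


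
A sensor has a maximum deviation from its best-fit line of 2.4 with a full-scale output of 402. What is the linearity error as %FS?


Linearity error = (max deviation / full scale) * 100%.
Linearity = (2.4 / 402) * 100
Linearity = 0.597 %FS

0.597 %FS


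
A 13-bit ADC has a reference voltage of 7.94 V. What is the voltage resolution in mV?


The resolution (LSB) of an ADC is Vref / 2^n.
LSB = 7.94 / 2^13
LSB = 7.94 / 8192
LSB = 0.00096924 V = 0.96923828 mV

0.96923828 mV


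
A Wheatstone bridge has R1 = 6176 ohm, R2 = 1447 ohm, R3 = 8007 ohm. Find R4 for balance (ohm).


At balance: R1*R4 = R2*R3, so R4 = R2*R3/R1.
R4 = 1447 * 8007 / 6176
R4 = 11586129 / 6176
R4 = 1875.99 ohm

1875.99 ohm


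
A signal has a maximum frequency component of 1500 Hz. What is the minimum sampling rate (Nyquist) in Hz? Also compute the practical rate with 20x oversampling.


By Nyquist theorem, fs_min = 2 * fmax.
fs_min = 2 * 1500 = 3000 Hz
Practical rate = 20 * fs_min = 20 * 3000 = 60000 Hz

fs_min = 3000 Hz, fs_practical = 60000 Hz


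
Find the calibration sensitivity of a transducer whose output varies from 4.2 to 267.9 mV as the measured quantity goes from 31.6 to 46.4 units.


Sensitivity = (y2 - y1) / (x2 - x1).
S = (267.9 - 4.2) / (46.4 - 31.6)
S = 263.7 / 14.8
S = 17.8176 mV/unit

17.8176 mV/unit


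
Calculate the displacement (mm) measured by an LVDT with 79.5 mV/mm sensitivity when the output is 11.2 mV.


Displacement = Vout / sensitivity.
d = 11.2 / 79.5
d = 0.141 mm

0.141 mm


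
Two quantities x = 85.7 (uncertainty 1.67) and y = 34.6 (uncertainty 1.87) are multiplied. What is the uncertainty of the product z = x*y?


For a product z = x*y, the relative uncertainty is:
uz/z = sqrt((ux/x)^2 + (uy/y)^2)
Relative uncertainties: ux/x = 1.67/85.7 = 0.019487
uy/y = 1.87/34.6 = 0.054046
z = 85.7 * 34.6 = 2965.2
uz = 2965.2 * sqrt(0.019487^2 + 0.054046^2) = 170.358

170.358


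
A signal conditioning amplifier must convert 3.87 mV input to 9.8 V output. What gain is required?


Gain = Vout / Vin (converting to same units).
G = 9.8 V / 3.87 mV
G = 9800.0 mV / 3.87 mV
G = 2532.3

2532.3


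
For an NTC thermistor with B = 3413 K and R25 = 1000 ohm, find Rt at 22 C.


NTC thermistor equation: Rt = R25 * exp(B * (1/T - 1/T25)).
T in Kelvin: 295.15 K, T25 = 298.15 K
1/T - 1/T25 = 1/295.15 - 1/298.15 = 3.409e-05
B * (1/T - 1/T25) = 3413 * 3.409e-05 = 0.1164
Rt = 1000 * exp(0.1164) = 1123.4 ohm

1123.4 ohm


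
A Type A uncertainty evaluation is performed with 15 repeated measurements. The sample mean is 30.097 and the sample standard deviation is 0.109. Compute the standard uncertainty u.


The standard uncertainty for Type A evaluation is u = s / sqrt(n).
u = 0.109 / sqrt(15)
u = 0.109 / 3.873
u = 0.0281

0.0281


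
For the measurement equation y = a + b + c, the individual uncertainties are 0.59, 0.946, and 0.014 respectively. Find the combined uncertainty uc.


For a sum of independent quantities, uc = sqrt(u1^2 + u2^2 + u3^2).
uc = sqrt(0.59^2 + 0.946^2 + 0.014^2)
uc = sqrt(0.3481 + 0.894916 + 0.000196)
uc = 1.115

1.115


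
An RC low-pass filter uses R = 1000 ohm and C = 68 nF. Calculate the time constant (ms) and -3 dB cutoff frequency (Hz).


Time constant: tau = R * C.
tau = 1000 * 6.80e-08 = 6.8e-05 s
tau = 0.068 ms
Cutoff frequency: fc = 1 / (2*pi*R*C).
fc = 1 / (2*pi*6.8e-05) = 2340.51 Hz

tau = 0.068 ms, fc = 2340.51 Hz


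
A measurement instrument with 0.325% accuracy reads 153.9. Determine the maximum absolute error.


Absolute error = (accuracy% / 100) * reading.
Error = (0.325 / 100) * 153.9
Error = 0.00325 * 153.9
Error = 0.5002

0.5002


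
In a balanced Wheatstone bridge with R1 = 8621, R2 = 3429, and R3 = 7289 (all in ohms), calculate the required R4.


At balance: R1*R4 = R2*R3, so R4 = R2*R3/R1.
R4 = 3429 * 7289 / 8621
R4 = 24993981 / 8621
R4 = 2899.2 ohm

2899.2 ohm


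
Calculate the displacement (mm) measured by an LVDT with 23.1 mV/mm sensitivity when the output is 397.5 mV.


Displacement = Vout / sensitivity.
d = 397.5 / 23.1
d = 17.208 mm

17.208 mm


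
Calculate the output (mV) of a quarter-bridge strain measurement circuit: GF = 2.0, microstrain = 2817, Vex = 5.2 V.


Quarter bridge output: Vout = (GF * epsilon * Vex) / 4.
Vout = (2.0 * 2817e-6 * 5.2) / 4
Vout = 0.0292968 / 4 V
Vout = 0.0073242 V = 7.3242 mV

7.3242 mV


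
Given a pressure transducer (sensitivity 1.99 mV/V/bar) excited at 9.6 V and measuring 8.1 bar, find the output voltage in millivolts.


Output = sensitivity * Vex * P.
Vout = 1.99 * 9.6 * 8.1
Vout = 19.104 * 8.1
Vout = 154.74 mV

154.74 mV


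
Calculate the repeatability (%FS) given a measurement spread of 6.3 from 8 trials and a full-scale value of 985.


Repeatability = (spread / full scale) * 100%.
R = (6.3 / 985) * 100
R = 0.64 %FS

0.64 %FS


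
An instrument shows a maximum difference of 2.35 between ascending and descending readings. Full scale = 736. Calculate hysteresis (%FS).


Hysteresis = (max difference / full scale) * 100%.
H = (2.35 / 736) * 100
H = 0.319 %FS

0.319 %FS


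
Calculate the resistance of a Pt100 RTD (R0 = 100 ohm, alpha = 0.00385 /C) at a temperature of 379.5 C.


The RTD equation: Rt = R0 * (1 + alpha * T).
Rt = 100 * (1 + 0.00385 * 379.5)
Rt = 100 * (1 + 1.461075)
Rt = 100 * 2.461075
Rt = 246.108 ohm

246.108 ohm


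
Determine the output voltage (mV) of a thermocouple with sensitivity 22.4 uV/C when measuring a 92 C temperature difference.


The thermocouple output V = sensitivity * dT.
V = 22.4 uV/C * 92 C
V = 2060.8 uV
V = 2.061 mV

2.061 mV


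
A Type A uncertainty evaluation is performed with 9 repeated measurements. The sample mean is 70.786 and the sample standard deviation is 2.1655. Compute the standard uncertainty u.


The standard uncertainty for Type A evaluation is u = s / sqrt(n).
u = 2.1655 / sqrt(9)
u = 2.1655 / 3.0
u = 0.7218

0.7218


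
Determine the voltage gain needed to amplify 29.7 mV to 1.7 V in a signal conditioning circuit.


Gain = Vout / Vin (converting to same units).
G = 1.7 V / 29.7 mV
G = 1700.0 mV / 29.7 mV
G = 57.24

57.24


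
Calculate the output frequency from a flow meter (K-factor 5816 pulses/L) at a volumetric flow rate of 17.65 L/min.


Frequency = K * Q / 60 (converting L/min to L/s).
f = 5816 * 17.65 / 60
f = 102652.4 / 60
f = 1710.87 Hz

1710.87 Hz


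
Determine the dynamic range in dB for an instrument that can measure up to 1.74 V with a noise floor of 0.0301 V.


Dynamic range = 20 * log10(Vmax / Vnoise).
DR = 20 * log10(1.74 / 0.0301)
DR = 20 * log10(57.81)
DR = 35.24 dB

35.24 dB


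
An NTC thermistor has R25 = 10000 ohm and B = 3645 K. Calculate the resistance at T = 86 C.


NTC thermistor equation: Rt = R25 * exp(B * (1/T - 1/T25)).
T in Kelvin: 359.15 K, T25 = 298.15 K
1/T - 1/T25 = 1/359.15 - 1/298.15 = -0.00056966
B * (1/T - 1/T25) = 3645 * -0.00056966 = -2.0764
Rt = 10000 * exp(-2.0764) = 1253.8 ohm

1253.8 ohm


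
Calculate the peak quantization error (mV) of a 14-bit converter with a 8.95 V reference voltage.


The maximum quantization error is +/- LSB/2.
LSB = Vref / 2^n = 8.95 / 16384 = 0.00054626 V
Max error = LSB / 2 = 0.00054626 / 2 = 0.00027313 V
Max error = 0.2731 mV

0.2731 mV


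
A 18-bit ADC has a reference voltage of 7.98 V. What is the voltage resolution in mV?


The resolution (LSB) of an ADC is Vref / 2^n.
LSB = 7.98 / 2^18
LSB = 7.98 / 262144
LSB = 3.044e-05 V = 0.03044128 mV

0.03044128 mV


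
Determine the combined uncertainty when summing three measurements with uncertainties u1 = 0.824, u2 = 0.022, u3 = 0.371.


For a sum of independent quantities, uc = sqrt(u1^2 + u2^2 + u3^2).
uc = sqrt(0.824^2 + 0.022^2 + 0.371^2)
uc = sqrt(0.678976 + 0.000484 + 0.137641)
uc = 0.9039

0.9039


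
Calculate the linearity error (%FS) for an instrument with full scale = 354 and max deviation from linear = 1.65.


Linearity error = (max deviation / full scale) * 100%.
Linearity = (1.65 / 354) * 100
Linearity = 0.466 %FS

0.466 %FS


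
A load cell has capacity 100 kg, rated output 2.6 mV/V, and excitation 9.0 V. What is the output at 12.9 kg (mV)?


Vout = rated_output * Vex * (load / capacity).
Vout = 2.6 * 9.0 * (12.9 / 100)
Vout = 2.6 * 9.0 * 0.129
Vout = 3.019 mV

3.019 mV


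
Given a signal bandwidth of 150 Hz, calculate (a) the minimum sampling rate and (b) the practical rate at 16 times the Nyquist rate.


By Nyquist theorem, fs_min = 2 * fmax.
fs_min = 2 * 150 = 300 Hz
Practical rate = 16 * fs_min = 16 * 300 = 4800 Hz

fs_min = 300 Hz, fs_practical = 4800 Hz


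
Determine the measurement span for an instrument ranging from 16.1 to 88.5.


Span = upper range - lower range.
Span = 88.5 - (16.1)
Span = 72.4

72.4


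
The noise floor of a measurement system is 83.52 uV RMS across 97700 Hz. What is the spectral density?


Noise spectral density = Vrms / sqrt(BW).
NSD = 83.52 / sqrt(97700)
NSD = 83.52 / 312.57
NSD = 0.2672 uV/sqrt(Hz)

0.2672 uV/sqrt(Hz)


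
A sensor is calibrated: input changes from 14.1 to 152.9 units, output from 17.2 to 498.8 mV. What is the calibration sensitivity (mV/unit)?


Sensitivity = (y2 - y1) / (x2 - x1).
S = (498.8 - 17.2) / (152.9 - 14.1)
S = 481.6 / 138.8
S = 3.4697 mV/unit

3.4697 mV/unit


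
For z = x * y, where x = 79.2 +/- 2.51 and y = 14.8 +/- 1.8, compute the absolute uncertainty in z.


For a product z = x*y, the relative uncertainty is:
uz/z = sqrt((ux/x)^2 + (uy/y)^2)
Relative uncertainties: ux/x = 2.51/79.2 = 0.031692
uy/y = 1.8/14.8 = 0.121622
z = 79.2 * 14.8 = 1172.2
uz = 1172.2 * sqrt(0.031692^2 + 0.121622^2) = 147.32

147.32


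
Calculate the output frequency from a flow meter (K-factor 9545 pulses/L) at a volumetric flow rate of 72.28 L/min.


Frequency = K * Q / 60 (converting L/min to L/s).
f = 9545 * 72.28 / 60
f = 689912.6 / 60
f = 11498.54 Hz

11498.54 Hz


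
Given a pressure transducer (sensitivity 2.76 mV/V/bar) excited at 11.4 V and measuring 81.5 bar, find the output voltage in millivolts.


Output = sensitivity * Vex * P.
Vout = 2.76 * 11.4 * 81.5
Vout = 31.464 * 81.5
Vout = 2564.32 mV

2564.32 mV


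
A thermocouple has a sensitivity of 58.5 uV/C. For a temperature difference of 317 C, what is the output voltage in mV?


The thermocouple output V = sensitivity * dT.
V = 58.5 uV/C * 317 C
V = 18544.5 uV
V = 18.544 mV

18.544 mV


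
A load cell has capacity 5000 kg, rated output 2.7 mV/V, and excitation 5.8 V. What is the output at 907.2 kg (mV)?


Vout = rated_output * Vex * (load / capacity).
Vout = 2.7 * 5.8 * (907.2 / 5000)
Vout = 2.7 * 5.8 * 0.18144
Vout = 2.841 mV

2.841 mV


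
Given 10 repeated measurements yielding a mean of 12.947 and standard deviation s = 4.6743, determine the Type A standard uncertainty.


The standard uncertainty for Type A evaluation is u = s / sqrt(n).
u = 4.6743 / sqrt(10)
u = 4.6743 / 3.1623
u = 1.4781

1.4781


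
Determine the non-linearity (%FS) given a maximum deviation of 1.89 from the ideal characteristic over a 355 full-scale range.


Linearity error = (max deviation / full scale) * 100%.
Linearity = (1.89 / 355) * 100
Linearity = 0.532 %FS

0.532 %FS


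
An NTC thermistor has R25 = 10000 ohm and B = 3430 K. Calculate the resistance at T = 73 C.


NTC thermistor equation: Rt = R25 * exp(B * (1/T - 1/T25)).
T in Kelvin: 346.15 K, T25 = 298.15 K
1/T - 1/T25 = 1/346.15 - 1/298.15 = -0.0004651
B * (1/T - 1/T25) = 3430 * -0.0004651 = -1.5953
Rt = 10000 * exp(-1.5953) = 2028.5 ohm

2028.5 ohm


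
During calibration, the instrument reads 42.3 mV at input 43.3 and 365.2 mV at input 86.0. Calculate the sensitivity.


Sensitivity = (y2 - y1) / (x2 - x1).
S = (365.2 - 42.3) / (86.0 - 43.3)
S = 322.9 / 42.7
S = 7.5621 mV/unit

7.5621 mV/unit


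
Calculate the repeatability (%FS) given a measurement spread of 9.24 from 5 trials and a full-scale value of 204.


Repeatability = (spread / full scale) * 100%.
R = (9.24 / 204) * 100
R = 4.529 %FS

4.529 %FS


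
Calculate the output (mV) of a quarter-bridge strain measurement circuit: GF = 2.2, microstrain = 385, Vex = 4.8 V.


Quarter bridge output: Vout = (GF * epsilon * Vex) / 4.
Vout = (2.2 * 385e-6 * 4.8) / 4
Vout = 0.0040656 / 4 V
Vout = 0.0010164 V = 1.0164 mV

1.0164 mV


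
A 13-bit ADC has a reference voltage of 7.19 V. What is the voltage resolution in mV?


The resolution (LSB) of an ADC is Vref / 2^n.
LSB = 7.19 / 2^13
LSB = 7.19 / 8192
LSB = 0.00087769 V = 0.87768555 mV

0.87768555 mV


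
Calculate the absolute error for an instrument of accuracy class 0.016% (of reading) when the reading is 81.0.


Absolute error = (accuracy% / 100) * reading.
Error = (0.016 / 100) * 81.0
Error = 0.00016 * 81.0
Error = 0.013

0.013


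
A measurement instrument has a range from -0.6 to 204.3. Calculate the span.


Span = upper range - lower range.
Span = 204.3 - (-0.6)
Span = 204.9

204.9


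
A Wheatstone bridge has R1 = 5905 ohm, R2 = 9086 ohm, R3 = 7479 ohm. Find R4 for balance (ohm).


At balance: R1*R4 = R2*R3, so R4 = R2*R3/R1.
R4 = 9086 * 7479 / 5905
R4 = 67954194 / 5905
R4 = 11507.91 ohm

11507.91 ohm


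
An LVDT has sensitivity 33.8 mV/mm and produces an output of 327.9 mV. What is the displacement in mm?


Displacement = Vout / sensitivity.
d = 327.9 / 33.8
d = 9.701 mm

9.701 mm


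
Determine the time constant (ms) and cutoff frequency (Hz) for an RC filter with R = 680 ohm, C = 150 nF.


Time constant: tau = R * C.
tau = 680 * 1.50e-07 = 0.000102 s
tau = 0.102 ms
Cutoff frequency: fc = 1 / (2*pi*R*C).
fc = 1 / (2*pi*0.000102) = 1560.34 Hz

tau = 0.102 ms, fc = 1560.34 Hz


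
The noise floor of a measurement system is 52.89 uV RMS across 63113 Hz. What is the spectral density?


Noise spectral density = Vrms / sqrt(BW).
NSD = 52.89 / sqrt(63113)
NSD = 52.89 / 251.223
NSD = 0.2105 uV/sqrt(Hz)

0.2105 uV/sqrt(Hz)


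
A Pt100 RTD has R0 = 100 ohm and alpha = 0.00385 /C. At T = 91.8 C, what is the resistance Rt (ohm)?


The RTD equation: Rt = R0 * (1 + alpha * T).
Rt = 100 * (1 + 0.00385 * 91.8)
Rt = 100 * (1 + 0.35343)
Rt = 100 * 1.35343
Rt = 135.343 ohm

135.343 ohm


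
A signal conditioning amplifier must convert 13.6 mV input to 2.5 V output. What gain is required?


Gain = Vout / Vin (converting to same units).
G = 2.5 V / 13.6 mV
G = 2500.0 mV / 13.6 mV
G = 183.82

183.82


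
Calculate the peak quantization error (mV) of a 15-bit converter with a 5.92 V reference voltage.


The maximum quantization error is +/- LSB/2.
LSB = Vref / 2^n = 5.92 / 32768 = 0.00018066 V
Max error = LSB / 2 = 0.00018066 / 2 = 9.033e-05 V
Max error = 0.0903 mV

0.0903 mV


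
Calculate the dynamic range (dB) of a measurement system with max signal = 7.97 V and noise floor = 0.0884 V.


Dynamic range = 20 * log10(Vmax / Vnoise).
DR = 20 * log10(7.97 / 0.0884)
DR = 20 * log10(90.16)
DR = 39.1 dB

39.1 dB


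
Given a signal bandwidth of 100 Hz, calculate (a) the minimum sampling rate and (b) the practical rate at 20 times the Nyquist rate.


By Nyquist theorem, fs_min = 2 * fmax.
fs_min = 2 * 100 = 200 Hz
Practical rate = 20 * fs_min = 20 * 200 = 4000 Hz

fs_min = 200 Hz, fs_practical = 4000 Hz


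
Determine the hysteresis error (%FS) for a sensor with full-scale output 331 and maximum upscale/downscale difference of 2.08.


Hysteresis = (max difference / full scale) * 100%.
H = (2.08 / 331) * 100
H = 0.628 %FS

0.628 %FS


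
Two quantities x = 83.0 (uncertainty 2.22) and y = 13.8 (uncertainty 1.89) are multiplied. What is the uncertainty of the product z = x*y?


For a product z = x*y, the relative uncertainty is:
uz/z = sqrt((ux/x)^2 + (uy/y)^2)
Relative uncertainties: ux/x = 2.22/83.0 = 0.026747
uy/y = 1.89/13.8 = 0.136957
z = 83.0 * 13.8 = 1145.4
uz = 1145.4 * sqrt(0.026747^2 + 0.136957^2) = 159.834

159.834


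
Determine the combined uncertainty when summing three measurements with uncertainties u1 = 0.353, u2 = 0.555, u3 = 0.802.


For a sum of independent quantities, uc = sqrt(u1^2 + u2^2 + u3^2).
uc = sqrt(0.353^2 + 0.555^2 + 0.802^2)
uc = sqrt(0.124609 + 0.308025 + 0.643204)
uc = 1.0372

1.0372


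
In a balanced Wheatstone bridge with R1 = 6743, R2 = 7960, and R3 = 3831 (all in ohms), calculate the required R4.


At balance: R1*R4 = R2*R3, so R4 = R2*R3/R1.
R4 = 7960 * 3831 / 6743
R4 = 30494760 / 6743
R4 = 4522.43 ohm

4522.43 ohm


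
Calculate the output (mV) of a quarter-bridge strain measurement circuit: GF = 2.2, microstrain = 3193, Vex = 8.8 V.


Quarter bridge output: Vout = (GF * epsilon * Vex) / 4.
Vout = (2.2 * 3193e-6 * 8.8) / 4
Vout = 0.06181648 / 4 V
Vout = 0.01545412 V = 15.4541 mV

15.4541 mV


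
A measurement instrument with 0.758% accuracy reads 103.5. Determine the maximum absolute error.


Absolute error = (accuracy% / 100) * reading.
Error = (0.758 / 100) * 103.5
Error = 0.00758 * 103.5
Error = 0.7845

0.7845


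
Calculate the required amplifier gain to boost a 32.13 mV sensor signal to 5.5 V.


Gain = Vout / Vin (converting to same units).
G = 5.5 V / 32.13 mV
G = 5500.0 mV / 32.13 mV
G = 171.18

171.18


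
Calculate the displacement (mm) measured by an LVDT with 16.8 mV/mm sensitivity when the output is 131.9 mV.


Displacement = Vout / sensitivity.
d = 131.9 / 16.8
d = 7.851 mm

7.851 mm


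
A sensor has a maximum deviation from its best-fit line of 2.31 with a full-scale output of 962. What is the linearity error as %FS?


Linearity error = (max deviation / full scale) * 100%.
Linearity = (2.31 / 962) * 100
Linearity = 0.24 %FS

0.24 %FS


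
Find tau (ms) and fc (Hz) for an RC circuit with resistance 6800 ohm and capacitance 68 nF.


Time constant: tau = R * C.
tau = 6800 * 6.80e-08 = 0.0004624 s
tau = 0.4624 ms
Cutoff frequency: fc = 1 / (2*pi*R*C).
fc = 1 / (2*pi*0.0004624) = 344.19 Hz

tau = 0.4624 ms, fc = 344.19 Hz


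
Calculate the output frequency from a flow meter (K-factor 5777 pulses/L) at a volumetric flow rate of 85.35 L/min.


Frequency = K * Q / 60 (converting L/min to L/s).
f = 5777 * 85.35 / 60
f = 493066.95 / 60
f = 8217.78 Hz

8217.78 Hz


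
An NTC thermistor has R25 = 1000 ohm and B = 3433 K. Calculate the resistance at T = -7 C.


NTC thermistor equation: Rt = R25 * exp(B * (1/T - 1/T25)).
T in Kelvin: 266.15 K, T25 = 298.15 K
1/T - 1/T25 = 1/266.15 - 1/298.15 = 0.00040326
B * (1/T - 1/T25) = 3433 * 0.00040326 = 1.3844
Rt = 1000 * exp(1.3844) = 3992.4 ohm

3992.4 ohm


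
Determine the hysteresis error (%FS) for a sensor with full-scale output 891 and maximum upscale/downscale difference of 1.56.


Hysteresis = (max difference / full scale) * 100%.
H = (1.56 / 891) * 100
H = 0.175 %FS

0.175 %FS


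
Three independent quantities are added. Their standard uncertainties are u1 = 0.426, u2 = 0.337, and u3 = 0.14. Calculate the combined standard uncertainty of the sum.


For a sum of independent quantities, uc = sqrt(u1^2 + u2^2 + u3^2).
uc = sqrt(0.426^2 + 0.337^2 + 0.14^2)
uc = sqrt(0.181476 + 0.113569 + 0.0196)
uc = 0.5609

0.5609


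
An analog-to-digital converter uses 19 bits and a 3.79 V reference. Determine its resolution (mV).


The resolution (LSB) of an ADC is Vref / 2^n.
LSB = 3.79 / 2^19
LSB = 3.79 / 524288
LSB = 7.23e-06 V = 0.00722885 mV

0.00722885 mV


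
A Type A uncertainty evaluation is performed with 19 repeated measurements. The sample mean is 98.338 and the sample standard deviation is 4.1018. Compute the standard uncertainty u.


The standard uncertainty for Type A evaluation is u = s / sqrt(n).
u = 4.1018 / sqrt(19)
u = 4.1018 / 4.3589
u = 0.941

0.941


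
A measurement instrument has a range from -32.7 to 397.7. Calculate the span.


Span = upper range - lower range.
Span = 397.7 - (-32.7)
Span = 430.4

430.4


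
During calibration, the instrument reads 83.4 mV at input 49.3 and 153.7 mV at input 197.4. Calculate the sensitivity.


Sensitivity = (y2 - y1) / (x2 - x1).
S = (153.7 - 83.4) / (197.4 - 49.3)
S = 70.3 / 148.1
S = 0.4747 mV/unit

0.4747 mV/unit


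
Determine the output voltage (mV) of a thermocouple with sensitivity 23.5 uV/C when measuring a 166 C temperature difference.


The thermocouple output V = sensitivity * dT.
V = 23.5 uV/C * 166 C
V = 3901.0 uV
V = 3.901 mV

3.901 mV


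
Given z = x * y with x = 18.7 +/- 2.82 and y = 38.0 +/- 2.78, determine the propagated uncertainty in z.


For a product z = x*y, the relative uncertainty is:
uz/z = sqrt((ux/x)^2 + (uy/y)^2)
Relative uncertainties: ux/x = 2.82/18.7 = 0.150802
uy/y = 2.78/38.0 = 0.073158
z = 18.7 * 38.0 = 710.6
uz = 710.6 * sqrt(0.150802^2 + 0.073158^2) = 119.104

119.104


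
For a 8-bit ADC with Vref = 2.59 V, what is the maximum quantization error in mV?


The maximum quantization error is +/- LSB/2.
LSB = Vref / 2^n = 2.59 / 256 = 0.01011719 V
Max error = LSB / 2 = 0.01011719 / 2 = 0.00505859 V
Max error = 5.0586 mV

5.0586 mV


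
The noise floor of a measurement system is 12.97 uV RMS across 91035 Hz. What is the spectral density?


Noise spectral density = Vrms / sqrt(BW).
NSD = 12.97 / sqrt(91035)
NSD = 12.97 / 301.7201
NSD = 0.043 uV/sqrt(Hz)

0.043 uV/sqrt(Hz)


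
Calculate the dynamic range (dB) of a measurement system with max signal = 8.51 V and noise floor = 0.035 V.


Dynamic range = 20 * log10(Vmax / Vnoise).
DR = 20 * log10(8.51 / 0.035)
DR = 20 * log10(243.14)
DR = 47.72 dB

47.72 dB


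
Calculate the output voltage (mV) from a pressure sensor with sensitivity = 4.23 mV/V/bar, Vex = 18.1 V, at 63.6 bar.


Output = sensitivity * Vex * P.
Vout = 4.23 * 18.1 * 63.6
Vout = 76.563 * 63.6
Vout = 4869.41 mV

4869.41 mV


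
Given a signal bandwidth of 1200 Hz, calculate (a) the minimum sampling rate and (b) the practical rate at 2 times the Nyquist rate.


By Nyquist theorem, fs_min = 2 * fmax.
fs_min = 2 * 1200 = 2400 Hz
Practical rate = 2 * fs_min = 2 * 2400 = 4800 Hz

fs_min = 2400 Hz, fs_practical = 4800 Hz


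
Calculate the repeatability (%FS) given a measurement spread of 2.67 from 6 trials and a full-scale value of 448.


Repeatability = (spread / full scale) * 100%.
R = (2.67 / 448) * 100
R = 0.596 %FS

0.596 %FS


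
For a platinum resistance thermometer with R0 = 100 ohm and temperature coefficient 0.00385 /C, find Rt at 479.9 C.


The RTD equation: Rt = R0 * (1 + alpha * T).
Rt = 100 * (1 + 0.00385 * 479.9)
Rt = 100 * (1 + 1.847615)
Rt = 100 * 2.847615
Rt = 284.762 ohm

284.762 ohm


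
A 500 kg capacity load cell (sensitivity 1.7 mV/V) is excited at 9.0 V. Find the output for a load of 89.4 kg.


Vout = rated_output * Vex * (load / capacity).
Vout = 1.7 * 9.0 * (89.4 / 500)
Vout = 1.7 * 9.0 * 0.1788
Vout = 2.736 mV

2.736 mV


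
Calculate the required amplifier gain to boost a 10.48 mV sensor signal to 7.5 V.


Gain = Vout / Vin (converting to same units).
G = 7.5 V / 10.48 mV
G = 7500.0 mV / 10.48 mV
G = 715.65

715.65


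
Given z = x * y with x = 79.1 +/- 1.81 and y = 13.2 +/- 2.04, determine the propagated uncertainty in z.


For a product z = x*y, the relative uncertainty is:
uz/z = sqrt((ux/x)^2 + (uy/y)^2)
Relative uncertainties: ux/x = 1.81/79.1 = 0.022882
uy/y = 2.04/13.2 = 0.154545
z = 79.1 * 13.2 = 1044.1
uz = 1044.1 * sqrt(0.022882^2 + 0.154545^2) = 163.123

163.123


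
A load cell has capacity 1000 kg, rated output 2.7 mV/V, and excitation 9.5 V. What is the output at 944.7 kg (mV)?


Vout = rated_output * Vex * (load / capacity).
Vout = 2.7 * 9.5 * (944.7 / 1000)
Vout = 2.7 * 9.5 * 0.9447
Vout = 24.232 mV

24.232 mV


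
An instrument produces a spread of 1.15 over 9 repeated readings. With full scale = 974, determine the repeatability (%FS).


Repeatability = (spread / full scale) * 100%.
R = (1.15 / 974) * 100
R = 0.118 %FS

0.118 %FS


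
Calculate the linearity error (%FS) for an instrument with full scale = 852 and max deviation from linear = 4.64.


Linearity error = (max deviation / full scale) * 100%.
Linearity = (4.64 / 852) * 100
Linearity = 0.545 %FS

0.545 %FS


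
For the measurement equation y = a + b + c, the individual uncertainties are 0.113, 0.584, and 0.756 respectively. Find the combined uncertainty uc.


For a sum of independent quantities, uc = sqrt(u1^2 + u2^2 + u3^2).
uc = sqrt(0.113^2 + 0.584^2 + 0.756^2)
uc = sqrt(0.012769 + 0.341056 + 0.571536)
uc = 0.962

0.962


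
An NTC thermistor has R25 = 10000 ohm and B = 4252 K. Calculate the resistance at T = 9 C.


NTC thermistor equation: Rt = R25 * exp(B * (1/T - 1/T25)).
T in Kelvin: 282.15 K, T25 = 298.15 K
1/T - 1/T25 = 1/282.15 - 1/298.15 = 0.0001902
B * (1/T - 1/T25) = 4252 * 0.0001902 = 0.8087
Rt = 10000 * exp(0.8087) = 22450.3 ohm

22450.3 ohm


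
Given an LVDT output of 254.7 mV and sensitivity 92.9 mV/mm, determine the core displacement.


Displacement = Vout / sensitivity.
d = 254.7 / 92.9
d = 2.742 mm

2.742 mm


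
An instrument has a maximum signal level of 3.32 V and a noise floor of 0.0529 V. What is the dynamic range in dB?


Dynamic range = 20 * log10(Vmax / Vnoise).
DR = 20 * log10(3.32 / 0.0529)
DR = 20 * log10(62.76)
DR = 35.95 dB

35.95 dB


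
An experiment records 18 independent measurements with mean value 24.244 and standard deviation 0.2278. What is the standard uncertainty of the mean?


The standard uncertainty for Type A evaluation is u = s / sqrt(n).
u = 0.2278 / sqrt(18)
u = 0.2278 / 4.2426
u = 0.0537

0.0537


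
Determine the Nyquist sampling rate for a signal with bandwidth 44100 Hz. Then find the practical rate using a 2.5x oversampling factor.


By Nyquist theorem, fs_min = 2 * fmax.
fs_min = 2 * 44100 = 88200 Hz
Practical rate = 2.5 * fs_min = 2.5 * 88200 = 220500 Hz

fs_min = 88200 Hz, fs_practical = 220500 Hz


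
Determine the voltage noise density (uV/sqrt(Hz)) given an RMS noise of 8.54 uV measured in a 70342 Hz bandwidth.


Noise spectral density = Vrms / sqrt(BW).
NSD = 8.54 / sqrt(70342)
NSD = 8.54 / 265.2207
NSD = 0.0322 uV/sqrt(Hz)

0.0322 uV/sqrt(Hz)


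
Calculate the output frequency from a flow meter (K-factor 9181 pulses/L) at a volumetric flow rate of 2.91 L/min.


Frequency = K * Q / 60 (converting L/min to L/s).
f = 9181 * 2.91 / 60
f = 26716.71 / 60
f = 445.28 Hz

445.28 Hz


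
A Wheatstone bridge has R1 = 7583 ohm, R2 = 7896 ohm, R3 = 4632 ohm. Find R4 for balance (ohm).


At balance: R1*R4 = R2*R3, so R4 = R2*R3/R1.
R4 = 7896 * 4632 / 7583
R4 = 36574272 / 7583
R4 = 4823.19 ohm

4823.19 ohm


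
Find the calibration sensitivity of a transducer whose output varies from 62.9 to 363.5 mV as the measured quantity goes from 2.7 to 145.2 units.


Sensitivity = (y2 - y1) / (x2 - x1).
S = (363.5 - 62.9) / (145.2 - 2.7)
S = 300.6 / 142.5
S = 2.1095 mV/unit

2.1095 mV/unit


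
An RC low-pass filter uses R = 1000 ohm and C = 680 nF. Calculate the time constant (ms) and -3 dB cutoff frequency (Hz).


Time constant: tau = R * C.
tau = 1000 * 6.80e-07 = 0.00068 s
tau = 0.68 ms
Cutoff frequency: fc = 1 / (2*pi*R*C).
fc = 1 / (2*pi*0.00068) = 234.05 Hz

tau = 0.68 ms, fc = 234.05 Hz


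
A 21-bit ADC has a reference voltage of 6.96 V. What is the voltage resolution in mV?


The resolution (LSB) of an ADC is Vref / 2^n.
LSB = 6.96 / 2^21
LSB = 6.96 / 2097152
LSB = 3.32e-06 V = 0.00331879 mV

0.00331879 mV


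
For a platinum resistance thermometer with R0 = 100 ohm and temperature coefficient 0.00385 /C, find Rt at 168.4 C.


The RTD equation: Rt = R0 * (1 + alpha * T).
Rt = 100 * (1 + 0.00385 * 168.4)
Rt = 100 * (1 + 0.64834)
Rt = 100 * 1.64834
Rt = 164.834 ohm

164.834 ohm


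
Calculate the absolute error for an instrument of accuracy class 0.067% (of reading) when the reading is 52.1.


Absolute error = (accuracy% / 100) * reading.
Error = (0.067 / 100) * 52.1
Error = 0.00067 * 52.1
Error = 0.0349

0.0349


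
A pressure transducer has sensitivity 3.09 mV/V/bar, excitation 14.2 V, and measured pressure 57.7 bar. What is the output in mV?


Output = sensitivity * Vex * P.
Vout = 3.09 * 14.2 * 57.7
Vout = 43.878 * 57.7
Vout = 2531.76 mV

2531.76 mV


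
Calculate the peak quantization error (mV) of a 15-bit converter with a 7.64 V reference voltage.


The maximum quantization error is +/- LSB/2.
LSB = Vref / 2^n = 7.64 / 32768 = 0.00023315 V
Max error = LSB / 2 = 0.00023315 / 2 = 0.00011658 V
Max error = 0.1166 mV

0.1166 mV


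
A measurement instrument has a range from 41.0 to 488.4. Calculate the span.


Span = upper range - lower range.
Span = 488.4 - (41.0)
Span = 447.4

447.4


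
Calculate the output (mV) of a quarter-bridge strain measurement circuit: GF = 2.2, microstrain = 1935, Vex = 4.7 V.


Quarter bridge output: Vout = (GF * epsilon * Vex) / 4.
Vout = (2.2 * 1935e-6 * 4.7) / 4
Vout = 0.0200079 / 4 V
Vout = 0.00500197 V = 5.002 mV

5.002 mV


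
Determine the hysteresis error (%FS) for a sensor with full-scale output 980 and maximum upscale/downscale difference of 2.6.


Hysteresis = (max difference / full scale) * 100%.
H = (2.6 / 980) * 100
H = 0.265 %FS

0.265 %FS


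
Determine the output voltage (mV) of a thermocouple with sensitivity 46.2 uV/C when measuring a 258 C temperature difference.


The thermocouple output V = sensitivity * dT.
V = 46.2 uV/C * 258 C
V = 11919.6 uV
V = 11.92 mV

11.92 mV


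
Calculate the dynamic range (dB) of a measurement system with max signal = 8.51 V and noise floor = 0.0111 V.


Dynamic range = 20 * log10(Vmax / Vnoise).
DR = 20 * log10(8.51 / 0.0111)
DR = 20 * log10(766.67)
DR = 57.69 dB

57.69 dB


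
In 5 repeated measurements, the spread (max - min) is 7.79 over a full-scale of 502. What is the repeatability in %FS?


Repeatability = (spread / full scale) * 100%.
R = (7.79 / 502) * 100
R = 1.552 %FS

1.552 %FS


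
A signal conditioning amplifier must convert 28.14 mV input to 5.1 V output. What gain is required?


Gain = Vout / Vin (converting to same units).
G = 5.1 V / 28.14 mV
G = 5100.0 mV / 28.14 mV
G = 181.24

181.24


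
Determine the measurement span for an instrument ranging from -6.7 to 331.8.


Span = upper range - lower range.
Span = 331.8 - (-6.7)
Span = 338.5

338.5


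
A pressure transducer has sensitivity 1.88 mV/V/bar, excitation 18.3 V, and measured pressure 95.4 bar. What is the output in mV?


Output = sensitivity * Vex * P.
Vout = 1.88 * 18.3 * 95.4
Vout = 34.404 * 95.4
Vout = 3282.14 mV

3282.14 mV


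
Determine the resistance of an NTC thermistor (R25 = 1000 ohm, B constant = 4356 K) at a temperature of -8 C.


NTC thermistor equation: Rt = R25 * exp(B * (1/T - 1/T25)).
T in Kelvin: 265.15 K, T25 = 298.15 K
1/T - 1/T25 = 1/265.15 - 1/298.15 = 0.00041743
B * (1/T - 1/T25) = 4356 * 0.00041743 = 1.8183
Rt = 1000 * exp(1.8183) = 6161.6 ohm

6161.6 ohm


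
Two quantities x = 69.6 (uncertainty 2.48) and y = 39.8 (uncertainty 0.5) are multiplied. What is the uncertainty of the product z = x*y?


For a product z = x*y, the relative uncertainty is:
uz/z = sqrt((ux/x)^2 + (uy/y)^2)
Relative uncertainties: ux/x = 2.48/69.6 = 0.035632
uy/y = 0.5/39.8 = 0.012563
z = 69.6 * 39.8 = 2770.1
uz = 2770.1 * sqrt(0.035632^2 + 0.012563^2) = 104.659

104.659


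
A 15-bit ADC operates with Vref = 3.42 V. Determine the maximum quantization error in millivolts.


The maximum quantization error is +/- LSB/2.
LSB = Vref / 2^n = 3.42 / 32768 = 0.00010437 V
Max error = LSB / 2 = 0.00010437 / 2 = 5.219e-05 V
Max error = 0.0522 mV

0.0522 mV
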